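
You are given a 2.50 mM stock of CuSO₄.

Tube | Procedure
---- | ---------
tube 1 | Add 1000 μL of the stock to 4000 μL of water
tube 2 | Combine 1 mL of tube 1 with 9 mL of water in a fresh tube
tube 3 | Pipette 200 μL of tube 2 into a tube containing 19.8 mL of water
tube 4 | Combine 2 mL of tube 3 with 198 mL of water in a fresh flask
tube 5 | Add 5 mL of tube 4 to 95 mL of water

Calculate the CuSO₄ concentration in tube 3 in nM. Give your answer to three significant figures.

Step 1: 1000 μL + 4000 μL = 5000 μL total → factor 5000/1000 = 5
Step 2: 1 mL + 9 mL = 10 mL total → factor 10/1 = 10
Step 3: 200 μL + 19.8 mL = 20000 μL total → factor 20000/200 = 100
Dilution factor through tube 3 = 5 × 10 × 100 = 5000
[tube 3] = 2.50 mM / 5000 = 0.0005000 mM = 500 nM

500 nM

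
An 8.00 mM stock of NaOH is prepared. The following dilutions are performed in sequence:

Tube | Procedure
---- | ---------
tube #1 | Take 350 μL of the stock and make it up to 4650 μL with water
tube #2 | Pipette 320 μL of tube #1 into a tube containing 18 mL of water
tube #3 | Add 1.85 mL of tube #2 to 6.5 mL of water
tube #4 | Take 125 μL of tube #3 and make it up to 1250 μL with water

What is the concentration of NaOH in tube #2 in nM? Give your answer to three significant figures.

Step 1: 350 μL brought to 4650 μL → factor 4650/350 = 13.286
Step 2: 320 μL + 18 mL = 18320 μL total → factor 18320/320 = 57.25
Dilution factor through tube #2 = 13.286 × 57.25 = 760.61
[tube #2] = 8.00 mM / 760.61 = 0.01052 mM = 1.05 × 10^4 nM

1.05 × 10^4 nM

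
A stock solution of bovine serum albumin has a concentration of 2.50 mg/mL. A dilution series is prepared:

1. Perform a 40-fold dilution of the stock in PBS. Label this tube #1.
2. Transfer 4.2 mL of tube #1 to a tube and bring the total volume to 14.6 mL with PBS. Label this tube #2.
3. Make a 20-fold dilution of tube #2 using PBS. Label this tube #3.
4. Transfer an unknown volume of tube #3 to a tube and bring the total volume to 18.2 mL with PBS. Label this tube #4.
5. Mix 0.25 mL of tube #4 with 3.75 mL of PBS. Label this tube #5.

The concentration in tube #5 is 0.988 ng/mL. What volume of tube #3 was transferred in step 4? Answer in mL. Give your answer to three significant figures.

0.320 mL

Step 1: 40-fold → factor 40
Step 2: 4.2 mL brought to 14.6 mL → factor 14.6/4.2 = 3.4762
Step 3: 20-fold → factor 20
Step 4: v brought to 18.2 mL → factor = 18.2 mL/v
Step 5: 0.25 mL + 3.75 mL = 4 mL total → factor 4/0.25 = 16
Product of known-step factors = 44495
Overall factor = 2.50 mg/mL / (0.988 ng/mL) = 2.5304 × 10^6
Step-4 factor = 2.5304 × 10^6 / 44495 = 56.868
v = 18.2 mL / 56.868 = 0.320 mL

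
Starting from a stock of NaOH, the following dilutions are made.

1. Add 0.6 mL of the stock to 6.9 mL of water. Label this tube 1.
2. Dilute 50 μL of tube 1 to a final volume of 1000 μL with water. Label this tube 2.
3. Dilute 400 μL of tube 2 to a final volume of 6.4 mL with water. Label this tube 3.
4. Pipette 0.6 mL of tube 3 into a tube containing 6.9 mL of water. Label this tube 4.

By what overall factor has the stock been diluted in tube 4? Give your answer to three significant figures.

Step 1: 0.6 mL + 6.9 mL = 7.5 mL total → factor 7.5/0.6 = 12.5
Step 2: 50 μL brought to 1000 μL → factor 1000/50 = 20
Step 3: 400 μL brought to 6.4 mL → factor 6400/400 = 16
Step 4: 0.6 mL + 6.9 mL = 7.5 mL total → factor 7.5/0.6 = 12.5
Overall dilution factor = 12.5 × 20 × 16 × 12.5 = 50000

5.00 × 10^4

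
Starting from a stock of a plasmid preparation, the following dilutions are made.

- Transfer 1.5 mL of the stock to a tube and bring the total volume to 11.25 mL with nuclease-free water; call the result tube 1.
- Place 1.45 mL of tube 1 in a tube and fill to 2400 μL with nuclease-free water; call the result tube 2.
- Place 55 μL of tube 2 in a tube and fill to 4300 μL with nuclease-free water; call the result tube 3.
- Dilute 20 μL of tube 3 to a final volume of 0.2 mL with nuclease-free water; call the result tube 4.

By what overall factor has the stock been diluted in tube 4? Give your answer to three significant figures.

9.71 × 10^3

Step 1: 1.5 mL brought to 11.25 mL → factor 11.25/1.5 = 7.5
Step 2: 1.45 mL brought to 2400 μL → factor 2.4/1.45 = 1.6552
Step 3: 55 μL brought to 4300 μL → factor 4300/55 = 78.182
Step 4: 20 μL brought to 0.2 mL → factor 200/20 = 10
Overall dilution factor = 7.5 × 1.6552 × 78.182 × 10 = 9705.3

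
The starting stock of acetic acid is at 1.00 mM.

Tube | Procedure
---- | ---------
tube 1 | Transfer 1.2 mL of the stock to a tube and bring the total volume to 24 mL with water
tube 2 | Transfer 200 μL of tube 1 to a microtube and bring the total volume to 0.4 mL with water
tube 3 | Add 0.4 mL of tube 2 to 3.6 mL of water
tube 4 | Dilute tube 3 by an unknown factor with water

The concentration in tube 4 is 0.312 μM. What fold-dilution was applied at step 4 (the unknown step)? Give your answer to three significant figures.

Step 1: 1.2 mL brought to 24 mL → factor 24/1.2 = 20
Step 2: 200 μL brought to 0.4 mL → factor 400/200 = 2
Step 3: 0.4 mL + 3.6 mL = 4 mL total → factor 4/0.4 = 10
Step 4: unknown factor x
Product of known-step factors = 400
Overall factor = 1.00 mM / (0.312 μM) = 3205.1
x = 3205.1 / 400 = 8.01

8.01-fold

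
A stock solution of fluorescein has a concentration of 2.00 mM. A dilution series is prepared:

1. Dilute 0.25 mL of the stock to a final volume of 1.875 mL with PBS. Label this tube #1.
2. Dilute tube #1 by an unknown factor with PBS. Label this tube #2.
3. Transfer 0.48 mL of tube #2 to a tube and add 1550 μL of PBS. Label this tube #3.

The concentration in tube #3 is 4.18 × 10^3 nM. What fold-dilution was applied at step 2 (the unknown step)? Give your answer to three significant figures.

Step 1: 0.25 mL brought to 1.875 mL → factor 1.875/0.25 = 7.5
Step 2: unknown factor x
Step 3: 0.48 mL + 1550 μL = 2.03 mL total → factor 2.03/0.48 = 4.2292
Product of known-step factors = 31.719
Overall factor = 2.00 mM / (4.18 × 10^3 nM) = 478.47
x = 478.47 / 31.719 = 15.1

15.1-fold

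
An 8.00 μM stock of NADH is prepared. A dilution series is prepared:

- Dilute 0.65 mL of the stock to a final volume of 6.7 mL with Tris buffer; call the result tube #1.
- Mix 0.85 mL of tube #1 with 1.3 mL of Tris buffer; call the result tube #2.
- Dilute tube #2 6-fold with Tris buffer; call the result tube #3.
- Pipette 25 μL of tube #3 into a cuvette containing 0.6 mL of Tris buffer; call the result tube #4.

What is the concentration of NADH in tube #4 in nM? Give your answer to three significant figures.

2.05 nM

Step 1: 0.65 mL brought to 6.7 mL → factor 6.7/0.65 = 10.308
Step 2: 0.85 mL + 1.3 mL = 2.15 mL total → factor 2.15/0.85 = 2.5294
Step 3: 6-fold → factor 6
Step 4: 25 μL + 0.6 mL = 625 μL total → factor 625/25 = 25
Overall dilution factor = 10.308 × 2.5294 × 6 × 25 = 3910.9
Final = 8.00 μM / 3910.9 = 0.002046 μM = 2.05 nM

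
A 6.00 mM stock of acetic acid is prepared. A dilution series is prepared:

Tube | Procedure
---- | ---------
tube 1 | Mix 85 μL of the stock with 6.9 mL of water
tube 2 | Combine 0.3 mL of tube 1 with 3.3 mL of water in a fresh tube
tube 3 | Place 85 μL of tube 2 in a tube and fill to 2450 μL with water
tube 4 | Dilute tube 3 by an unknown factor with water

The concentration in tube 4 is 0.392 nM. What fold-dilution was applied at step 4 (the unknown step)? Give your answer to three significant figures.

Step 1: 85 μL + 6.9 mL = 6985 μL total → factor 6985/85 = 82.176
Step 2: 0.3 mL + 3.3 mL = 3.6 mL total → factor 3.6/0.3 = 12
Step 3: 85 μL brought to 2450 μL → factor 2450/85 = 28.824
Step 4: unknown factor x
Product of known-step factors = 28423
Overall factor = 6.00 mM / (0.392 nM) = 1.5306 × 10^7
x = 1.5306 × 10^7 / 28423 = 539

539-fold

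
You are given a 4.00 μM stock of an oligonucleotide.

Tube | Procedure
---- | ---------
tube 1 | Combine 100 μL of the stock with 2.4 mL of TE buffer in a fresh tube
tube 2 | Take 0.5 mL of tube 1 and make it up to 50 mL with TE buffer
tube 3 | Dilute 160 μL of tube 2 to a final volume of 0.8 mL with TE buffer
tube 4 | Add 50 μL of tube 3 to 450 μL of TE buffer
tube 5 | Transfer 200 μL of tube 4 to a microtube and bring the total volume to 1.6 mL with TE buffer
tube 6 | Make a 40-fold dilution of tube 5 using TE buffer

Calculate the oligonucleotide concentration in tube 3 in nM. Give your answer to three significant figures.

Step 1: 100 μL + 2.4 mL = 2500 μL total → factor 2500/100 = 25
Step 2: 0.5 mL brought to 50 mL → factor 50/0.5 = 100
Step 3: 160 μL brought to 0.8 mL → factor 800/160 = 5
Dilution factor through tube 3 = 25 × 100 × 5 = 12500
[tube 3] = 4.00 μM / 12500 = 0.0003200 μM = 0.320 nM

0.320 nM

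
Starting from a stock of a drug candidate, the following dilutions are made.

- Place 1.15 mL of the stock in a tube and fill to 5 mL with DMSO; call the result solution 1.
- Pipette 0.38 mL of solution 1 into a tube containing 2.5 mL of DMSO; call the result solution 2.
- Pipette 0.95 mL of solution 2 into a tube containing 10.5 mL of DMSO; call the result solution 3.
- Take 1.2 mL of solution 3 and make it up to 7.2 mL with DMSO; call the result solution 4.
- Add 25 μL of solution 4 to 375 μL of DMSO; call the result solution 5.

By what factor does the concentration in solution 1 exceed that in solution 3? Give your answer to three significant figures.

Step 1: 1.15 mL brought to 5 mL → factor 5/1.15 = 4.3478
Step 2: 0.38 mL + 2.5 mL = 2.88 mL total → factor 2.88/0.38 = 7.5789
Step 3: 0.95 mL + 10.5 mL = 11.45 mL total → factor 11.45/0.95 = 12.053
Dilution factor to solution 1 = 4.3478; to solution 3 = 397.16
[solution 1]/[solution 3] = (factor to solution 3)/(factor to solution 1) = 397.16/4.3478 = 91.3

91.3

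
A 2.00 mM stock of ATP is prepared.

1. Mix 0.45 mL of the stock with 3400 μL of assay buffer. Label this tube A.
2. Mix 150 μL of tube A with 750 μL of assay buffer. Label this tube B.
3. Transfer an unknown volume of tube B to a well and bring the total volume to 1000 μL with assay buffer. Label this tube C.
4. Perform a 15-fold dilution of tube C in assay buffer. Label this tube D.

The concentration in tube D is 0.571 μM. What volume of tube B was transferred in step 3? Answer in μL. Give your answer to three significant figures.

Step 1: 0.45 mL + 3400 μL = 3.85 mL total → factor 3.85/0.45 = 8.5556
Step 2: 150 μL + 750 μL = 900 μL total → factor 900/150 = 6
Step 3: v brought to 1000 μL → factor = 1000 μL/v
Step 4: 15-fold → factor 15
Product of known-step factors = 770
Overall factor = 2.00 mM / (0.571 μM) = 3502.6
Step-3 factor = 3502.6 / 770 = 4.5489
v = 1000 μL / 4.5489 = 220 μL

220 μL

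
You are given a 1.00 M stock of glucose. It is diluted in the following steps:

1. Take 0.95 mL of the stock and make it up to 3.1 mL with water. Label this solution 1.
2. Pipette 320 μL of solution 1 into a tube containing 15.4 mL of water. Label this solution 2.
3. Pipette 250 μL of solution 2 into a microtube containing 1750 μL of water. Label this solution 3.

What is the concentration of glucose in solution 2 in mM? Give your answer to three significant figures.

Step 1: 0.95 mL brought to 3.1 mL → factor 3.1/0.95 = 3.2632
Step 2: 320 μL + 15.4 mL = 15720 μL total → factor 15720/320 = 49.125
Dilution factor through solution 2 = 3.2632 × 49.125 = 160.3
[solution 2] = 1.00 M / 160.3 = 0.006238 M = 6.24 mM

6.24 mM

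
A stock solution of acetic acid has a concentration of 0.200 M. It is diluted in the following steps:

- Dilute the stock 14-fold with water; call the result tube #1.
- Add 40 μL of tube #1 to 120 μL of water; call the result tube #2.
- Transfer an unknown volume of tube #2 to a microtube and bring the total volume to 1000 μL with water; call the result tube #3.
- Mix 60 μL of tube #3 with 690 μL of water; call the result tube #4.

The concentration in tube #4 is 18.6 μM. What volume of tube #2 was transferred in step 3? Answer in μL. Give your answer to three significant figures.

Step 1: 14-fold → factor 14
Step 2: 40 μL + 120 μL = 160 μL total → factor 160/40 = 4
Step 3: v brought to 1000 μL → factor = 1000 μL/v
Step 4: 60 μL + 690 μL = 750 μL total → factor 750/60 = 12.5
Product of known-step factors = 700
Overall factor = 0.200 M / (18.6 μM) = 10753
Step-3 factor = 10753 / 700 = 15.361
v = 1000 μL / 15.361 = 65.1 μL

65.1 μL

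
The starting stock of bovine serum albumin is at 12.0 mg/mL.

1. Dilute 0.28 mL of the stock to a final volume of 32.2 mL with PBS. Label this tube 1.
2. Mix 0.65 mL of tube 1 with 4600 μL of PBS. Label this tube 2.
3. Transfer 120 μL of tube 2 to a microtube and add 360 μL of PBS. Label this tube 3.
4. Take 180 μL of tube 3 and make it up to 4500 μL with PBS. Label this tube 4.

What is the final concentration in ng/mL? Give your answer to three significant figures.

Step 1: 0.28 mL brought to 32.2 mL → factor 32.2/0.28 = 115
Step 2: 0.65 mL + 4600 μL = 5.25 mL total → factor 5.25/0.65 = 8.0769
Step 3: 120 μL + 360 μL = 480 μL total → factor 480/120 = 4
Step 4: 180 μL brought to 4500 μL → factor 4500/180 = 25
Overall dilution factor = 115 × 8.0769 × 4 × 25 = 92885
Final = 12.0 mg/mL / 92885 = 0.0001292 mg/mL = 129 ng/mL

129 ng/mL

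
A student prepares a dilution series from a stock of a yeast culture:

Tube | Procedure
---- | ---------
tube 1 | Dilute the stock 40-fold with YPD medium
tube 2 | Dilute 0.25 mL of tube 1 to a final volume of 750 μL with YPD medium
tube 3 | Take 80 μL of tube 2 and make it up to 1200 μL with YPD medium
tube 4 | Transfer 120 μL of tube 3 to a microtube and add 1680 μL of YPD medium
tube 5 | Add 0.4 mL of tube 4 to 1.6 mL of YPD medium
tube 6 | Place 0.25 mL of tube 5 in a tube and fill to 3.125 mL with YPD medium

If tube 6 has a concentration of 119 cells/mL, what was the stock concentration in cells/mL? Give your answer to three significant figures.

2.01 × 10^8 cells/mL

Step 1: 40-fold → factor 40
Step 2: 0.25 mL brought to 750 μL → factor 0.75/0.25 = 3
Step 3: 80 μL brought to 1200 μL → factor 1200/80 = 15
Step 4: 120 μL + 1680 μL = 1800 μL total → factor 1800/120 = 15
Step 5: 0.4 mL + 1.6 mL = 2 mL total → factor 2/0.4 = 5
Step 6: 0.25 mL brought to 3.125 mL → factor 3.125/0.25 = 12.5
Overall dilution factor = 40 × 3 × 15 × 15 × 5 × 12.5 = 1.6875 × 10^6
Stock = 119 cells/mL × 1.6875 × 10^6 = 2.01 × 10^8 cells/mL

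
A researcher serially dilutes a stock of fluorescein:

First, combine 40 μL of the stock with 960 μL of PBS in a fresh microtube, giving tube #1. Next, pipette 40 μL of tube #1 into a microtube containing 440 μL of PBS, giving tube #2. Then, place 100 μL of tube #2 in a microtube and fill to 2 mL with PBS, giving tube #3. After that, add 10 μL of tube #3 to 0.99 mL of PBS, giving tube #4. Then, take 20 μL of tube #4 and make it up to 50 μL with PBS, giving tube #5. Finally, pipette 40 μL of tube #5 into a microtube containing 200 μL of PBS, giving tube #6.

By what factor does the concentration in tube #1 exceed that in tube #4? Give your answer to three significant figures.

2.40 × 10^4

Step 1: 40 μL + 960 μL = 1000 μL total → factor 1000/40 = 25
Step 2: 40 μL + 440 μL = 480 μL total → factor 480/40 = 12
Step 3: 100 μL brought to 2 mL → factor 2000/100 = 20
Step 4: 10 μL + 0.99 mL = 1000 μL total → factor 1000/10 = 100
Dilution factor to tube #1 = 25; to tube #4 = 6 × 10^5
[tube #1]/[tube #4] = (factor to tube #4)/(factor to tube #1) = 6 × 10^5/25 = 2.40 × 10^4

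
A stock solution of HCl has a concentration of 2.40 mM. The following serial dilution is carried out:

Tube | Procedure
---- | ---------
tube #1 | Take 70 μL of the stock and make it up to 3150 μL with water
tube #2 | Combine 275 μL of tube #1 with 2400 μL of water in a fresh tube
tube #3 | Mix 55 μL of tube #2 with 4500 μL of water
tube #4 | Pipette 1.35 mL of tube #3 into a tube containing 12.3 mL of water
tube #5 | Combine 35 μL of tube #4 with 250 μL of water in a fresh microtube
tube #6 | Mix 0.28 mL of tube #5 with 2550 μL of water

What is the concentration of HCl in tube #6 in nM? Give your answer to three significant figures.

Step 1: 70 μL brought to 3150 μL → factor 3150/70 = 45
Step 2: 275 μL + 2400 μL = 2675 μL total → factor 2675/275 = 9.7273
Step 3: 55 μL + 4500 μL = 4555 μL total → factor 4555/55 = 82.818
Step 4: 1.35 mL + 12.3 mL = 13.65 mL total → factor 13.65/1.35 = 10.111
Step 5: 35 μL + 250 μL = 285 μL total → factor 285/35 = 8.1429
Step 6: 0.28 mL + 2550 μL = 2.83 mL total → factor 2.83/0.28 = 10.107
Overall dilution factor = 45 × 9.7273 × 82.818 × 10.111 × 8.1429 × 10.107 = 3.0167 × 10^7
Final = 2.40 mM / 3.0167 × 10^7 = 7.956 × 10^-8 mM = 0.0796 nM

0.0796 nM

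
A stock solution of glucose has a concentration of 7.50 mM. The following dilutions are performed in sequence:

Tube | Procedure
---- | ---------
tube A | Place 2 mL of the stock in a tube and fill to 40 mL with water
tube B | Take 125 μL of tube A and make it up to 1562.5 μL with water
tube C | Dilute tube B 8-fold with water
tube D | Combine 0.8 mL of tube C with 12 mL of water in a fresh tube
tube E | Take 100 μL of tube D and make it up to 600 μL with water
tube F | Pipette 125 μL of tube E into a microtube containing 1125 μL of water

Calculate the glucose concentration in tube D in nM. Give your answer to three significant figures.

234 nM

Step 1: 2 mL brought to 40 mL → factor 40/2 = 20
Step 2: 125 μL brought to 1562.5 μL → factor 1562.5/125 = 12.5
Step 3: 8-fold → factor 8
Step 4: 0.8 mL + 12 mL = 12.8 mL total → factor 12.8/0.8 = 16
Dilution factor through tube D = 20 × 12.5 × 8 × 16 = 32000
[tube D] = 7.50 mM / 32000 = 0.0002344 mM = 234 nM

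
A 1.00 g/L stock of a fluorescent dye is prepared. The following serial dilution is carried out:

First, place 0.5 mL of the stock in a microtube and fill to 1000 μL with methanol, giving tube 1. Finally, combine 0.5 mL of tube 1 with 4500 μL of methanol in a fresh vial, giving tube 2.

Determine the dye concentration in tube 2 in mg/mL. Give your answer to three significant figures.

0.0500 mg/mL

Step 1: 0.5 mL brought to 1000 μL → factor 1/0.5 = 2
Step 2: 0.5 mL + 4500 μL = 5 mL total → factor 5/0.5 = 10
Overall dilution factor = 2 × 10 = 20
Final = 1.00 g/L / 20 = 0.05000 g/L = 0.0500 mg/mL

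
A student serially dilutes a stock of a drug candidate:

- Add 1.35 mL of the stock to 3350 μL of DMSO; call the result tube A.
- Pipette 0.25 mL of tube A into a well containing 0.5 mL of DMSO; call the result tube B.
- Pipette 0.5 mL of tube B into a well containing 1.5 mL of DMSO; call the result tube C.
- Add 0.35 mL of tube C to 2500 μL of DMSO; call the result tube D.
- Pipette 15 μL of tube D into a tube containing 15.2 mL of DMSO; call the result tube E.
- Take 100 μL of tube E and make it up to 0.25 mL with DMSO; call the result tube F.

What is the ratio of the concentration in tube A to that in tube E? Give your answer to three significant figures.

9.91 × 10^4

Step 1: 1.35 mL + 3350 μL = 4.7 mL total → factor 4.7/1.35 = 3.4815
Step 2: 0.25 mL + 0.5 mL = 0.75 mL total → factor 0.75/0.25 = 3
Step 3: 0.5 mL + 1.5 mL = 2 mL total → factor 2/0.5 = 4
Step 4: 0.35 mL + 2500 μL = 2.85 mL total → factor 2.85/0.35 = 8.1429
Step 5: 15 μL + 15.2 mL = 15215 μL total → factor 15215/15 = 1014.3
Dilution factor to tube A = 3.4815; to tube E = 3.4507 × 10^5
[tube A]/[tube E] = (factor to tube E)/(factor to tube A) = 3.4507 × 10^5/3.4815 = 9.91 × 10^4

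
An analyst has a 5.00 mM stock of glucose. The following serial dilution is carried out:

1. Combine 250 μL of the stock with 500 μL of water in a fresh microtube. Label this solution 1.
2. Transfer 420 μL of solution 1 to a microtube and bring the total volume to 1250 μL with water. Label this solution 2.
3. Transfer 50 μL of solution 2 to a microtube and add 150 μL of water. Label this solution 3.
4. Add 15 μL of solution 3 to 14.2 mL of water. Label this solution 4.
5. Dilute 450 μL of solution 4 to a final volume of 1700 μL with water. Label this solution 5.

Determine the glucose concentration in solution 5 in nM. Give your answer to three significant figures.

Step 1: 250 μL + 500 μL = 750 μL total → factor 750/250 = 3
Step 2: 420 μL brought to 1250 μL → factor 1250/420 = 2.9762
Step 3: 50 μL + 150 μL = 200 μL total → factor 200/50 = 4
Step 4: 15 μL + 14.2 mL = 14215 μL total → factor 14215/15 = 947.67
Step 5: 450 μL brought to 1700 μL → factor 1700/450 = 3.7778
Overall dilution factor = 3 × 2.9762 × 4 × 947.67 × 3.7778 = 1.2786 × 10^5
Final = 5.00 mM / 1.2786 × 10^5 = 3.911 × 10^-5 mM = 39.1 nM

39.1 nM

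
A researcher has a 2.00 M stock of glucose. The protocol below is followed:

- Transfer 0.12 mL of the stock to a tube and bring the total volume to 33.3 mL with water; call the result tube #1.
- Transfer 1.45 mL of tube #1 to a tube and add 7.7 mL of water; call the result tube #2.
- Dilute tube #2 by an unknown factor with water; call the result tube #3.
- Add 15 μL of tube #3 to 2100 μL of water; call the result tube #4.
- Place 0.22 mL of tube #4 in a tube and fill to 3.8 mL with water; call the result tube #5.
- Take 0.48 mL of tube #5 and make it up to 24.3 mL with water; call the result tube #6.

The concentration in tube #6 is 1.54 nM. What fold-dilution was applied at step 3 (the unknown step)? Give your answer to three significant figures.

Step 1: 0.12 mL brought to 33.3 mL → factor 33.3/0.12 = 277.5
Step 2: 1.45 mL + 7.7 mL = 9.15 mL total → factor 9.15/1.45 = 6.3103
Step 3: unknown factor x
Step 4: 15 μL + 2100 μL = 2115 μL total → factor 2115/15 = 141
Step 5: 0.22 mL brought to 3.8 mL → factor 3.8/0.22 = 17.273
Step 6: 0.48 mL brought to 24.3 mL → factor 24.3/0.48 = 50.625
Product of known-step factors = 2.159 × 10^8
Overall factor = 2.00 M / (1.54 nM) = 1.2987 × 10^9
x = 1.2987 × 10^9 / 2.159 × 10^8 = 6.02

6.02-fold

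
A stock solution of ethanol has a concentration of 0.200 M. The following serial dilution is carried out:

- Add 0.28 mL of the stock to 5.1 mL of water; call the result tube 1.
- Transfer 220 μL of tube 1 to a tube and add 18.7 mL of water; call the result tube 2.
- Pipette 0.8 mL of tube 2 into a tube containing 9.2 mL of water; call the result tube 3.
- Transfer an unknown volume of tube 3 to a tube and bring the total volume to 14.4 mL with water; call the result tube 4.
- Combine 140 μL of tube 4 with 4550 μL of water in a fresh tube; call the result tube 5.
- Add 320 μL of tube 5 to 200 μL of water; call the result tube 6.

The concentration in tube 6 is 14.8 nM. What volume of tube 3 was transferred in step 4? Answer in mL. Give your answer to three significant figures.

1.20 mL

Step 1: 0.28 mL + 5.1 mL = 5.38 mL total → factor 5.38/0.28 = 19.214
Step 2: 220 μL + 18.7 mL = 18920 μL total → factor 18920/220 = 86
Step 3: 0.8 mL + 9.2 mL = 10 mL total → factor 10/0.8 = 12.5
Step 4: v brought to 14.4 mL → factor = 14.4 mL/v
Step 5: 140 μL + 4550 μL = 4690 μL total → factor 4690/140 = 33.5
Step 6: 320 μL + 200 μL = 520 μL total → factor 520/320 = 1.625
Product of known-step factors = 1.1244 × 10^6
Overall factor = 0.200 M / (14.8 nM) = 1.3514 × 10^7
Step-4 factor = 1.3514 × 10^7 / 1.1244 × 10^6 = 12.018
v = 14.4 mL / 12.018 = 1.20 mL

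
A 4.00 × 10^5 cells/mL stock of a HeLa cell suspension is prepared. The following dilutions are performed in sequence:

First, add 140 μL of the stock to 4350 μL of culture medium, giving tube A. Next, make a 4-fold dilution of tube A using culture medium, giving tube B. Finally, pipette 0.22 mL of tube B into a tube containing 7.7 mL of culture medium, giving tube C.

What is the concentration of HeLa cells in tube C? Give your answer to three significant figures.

Step 1: 140 μL + 4350 μL = 4490 μL total → factor 4490/140 = 32.071
Step 2: 4-fold → factor 4
Step 3: 0.22 mL + 7.7 mL = 7.92 mL total → factor 7.92/0.22 = 36
Overall dilution factor = 32.071 × 4 × 36 = 4618.3
Final = 4.00 × 10^5 cells/mL / 4618.3 = 86.6 cells/mL

86.6 cells/mL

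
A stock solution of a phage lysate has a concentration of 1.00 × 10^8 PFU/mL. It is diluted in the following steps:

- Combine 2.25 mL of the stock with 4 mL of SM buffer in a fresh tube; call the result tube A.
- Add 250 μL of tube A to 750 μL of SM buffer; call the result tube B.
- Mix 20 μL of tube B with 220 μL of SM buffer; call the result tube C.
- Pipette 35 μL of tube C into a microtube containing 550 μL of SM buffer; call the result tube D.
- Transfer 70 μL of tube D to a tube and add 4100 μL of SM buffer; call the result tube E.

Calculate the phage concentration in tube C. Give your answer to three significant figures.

Step 1: 2.25 mL + 4 mL = 6.25 mL total → factor 6.25/2.25 = 2.7778
Step 2: 250 μL + 750 μL = 1000 μL total → factor 1000/250 = 4
Step 3: 20 μL + 220 μL = 240 μL total → factor 240/20 = 12
Dilution factor through tube C = 2.7778 × 4 × 12 = 133.33
[tube C] = 1.00 × 10^8 PFU/mL / 133.33 = 7.50 × 10^5 PFU/mL

7.50 × 10^5 PFU/mL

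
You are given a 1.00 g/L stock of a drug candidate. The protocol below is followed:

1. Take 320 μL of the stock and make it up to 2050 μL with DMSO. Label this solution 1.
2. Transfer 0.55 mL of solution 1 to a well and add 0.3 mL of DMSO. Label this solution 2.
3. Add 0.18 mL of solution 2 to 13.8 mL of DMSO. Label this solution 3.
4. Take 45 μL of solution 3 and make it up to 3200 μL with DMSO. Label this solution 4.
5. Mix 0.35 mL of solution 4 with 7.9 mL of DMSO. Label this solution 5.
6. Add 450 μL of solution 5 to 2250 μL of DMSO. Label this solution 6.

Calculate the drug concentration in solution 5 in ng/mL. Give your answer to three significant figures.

Step 1: 320 μL brought to 2050 μL → factor 2050/320 = 6.4062
Step 2: 0.55 mL + 0.3 mL = 0.85 mL total → factor 0.85/0.55 = 1.5455
Step 3: 0.18 mL + 13.8 mL = 13.98 mL total → factor 13.98/0.18 = 77.667
Step 4: 45 μL brought to 3200 μL → factor 3200/45 = 71.111
Step 5: 0.35 mL + 7.9 mL = 8.25 mL total → factor 8.25/0.35 = 23.571
Dilution factor through solution 5 = 6.4062 × 1.5455 × 77.667 × 71.111 × 23.571 = 1.2889 × 10^6
[solution 5] = 1.00 g/L / 1.2889 × 10^6 = 7.759 × 10^-7 g/L = 0.776 ng/mL

0.776 ng/mL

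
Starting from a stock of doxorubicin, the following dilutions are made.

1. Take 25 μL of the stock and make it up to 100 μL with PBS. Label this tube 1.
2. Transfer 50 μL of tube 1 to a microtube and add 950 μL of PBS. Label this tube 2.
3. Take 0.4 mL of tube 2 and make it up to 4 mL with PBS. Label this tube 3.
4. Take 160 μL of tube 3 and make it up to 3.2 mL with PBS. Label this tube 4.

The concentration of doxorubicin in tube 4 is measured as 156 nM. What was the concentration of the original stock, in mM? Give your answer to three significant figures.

Step 1: 25 μL brought to 100 μL → factor 100/25 = 4
Step 2: 50 μL + 950 μL = 1000 μL total → factor 1000/50 = 20
Step 3: 0.4 mL brought to 4 mL → factor 4/0.4 = 10
Step 4: 160 μL brought to 3.2 mL → factor 3200/160 = 20
Overall dilution factor = 4 × 20 × 10 × 20 = 16000
Stock = 156 nM × 16000 = 2.496 × 10^6 nM = 2.50 mM

2.50 mM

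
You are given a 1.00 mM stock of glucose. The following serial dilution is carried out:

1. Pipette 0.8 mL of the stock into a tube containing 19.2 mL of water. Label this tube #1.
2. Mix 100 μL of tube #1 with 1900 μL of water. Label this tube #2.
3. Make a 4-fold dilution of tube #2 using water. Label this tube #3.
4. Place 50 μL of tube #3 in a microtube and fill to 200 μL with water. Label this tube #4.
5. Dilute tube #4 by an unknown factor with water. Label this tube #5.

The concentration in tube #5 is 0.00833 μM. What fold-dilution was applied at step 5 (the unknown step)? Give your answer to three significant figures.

Step 1: 0.8 mL + 19.2 mL = 20 mL total → factor 20/0.8 = 25
Step 2: 100 μL + 1900 μL = 2000 μL total → factor 2000/100 = 20
Step 3: 4-fold → factor 4
Step 4: 50 μL brought to 200 μL → factor 200/50 = 4
Step 5: unknown factor x
Product of known-step factors = 8000
Overall factor = 1.00 mM / (0.00833 μM) = 1.2005 × 10^5
x = 1.2005 × 10^5 / 8000 = 15.0

15.0-fold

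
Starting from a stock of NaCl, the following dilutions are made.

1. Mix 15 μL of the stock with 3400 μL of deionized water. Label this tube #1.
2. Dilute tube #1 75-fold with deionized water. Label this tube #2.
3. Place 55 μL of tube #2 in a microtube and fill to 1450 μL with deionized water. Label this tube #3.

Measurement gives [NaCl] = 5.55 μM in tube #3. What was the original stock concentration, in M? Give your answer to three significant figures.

Step 1: 15 μL + 3400 μL = 3415 μL total → factor 3415/15 = 227.67
Step 2: 75-fold → factor 75
Step 3: 55 μL brought to 1450 μL → factor 1450/55 = 26.364
Overall dilution factor = 227.67 × 75 × 26.364 = 4.5016 × 10^5
Stock = 5.55 μM × 4.5016 × 10^5 = 2.498 × 10^6 μM = 2.50 M

2.50 M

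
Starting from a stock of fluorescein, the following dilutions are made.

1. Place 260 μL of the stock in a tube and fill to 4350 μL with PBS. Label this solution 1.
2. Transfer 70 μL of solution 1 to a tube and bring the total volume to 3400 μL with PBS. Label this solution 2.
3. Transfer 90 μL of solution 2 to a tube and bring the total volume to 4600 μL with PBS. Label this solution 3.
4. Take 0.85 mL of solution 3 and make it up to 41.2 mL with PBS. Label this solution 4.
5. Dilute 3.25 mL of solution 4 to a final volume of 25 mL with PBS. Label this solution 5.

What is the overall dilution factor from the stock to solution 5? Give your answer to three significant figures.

Step 1: 260 μL brought to 4350 μL → factor 4350/260 = 16.731
Step 2: 70 μL brought to 3400 μL → factor 3400/70 = 48.571
Step 3: 90 μL brought to 4600 μL → factor 4600/90 = 51.111
Step 4: 0.85 mL brought to 41.2 mL → factor 41.2/0.85 = 48.471
Step 5: 3.25 mL brought to 25 mL → factor 25/3.25 = 7.6923
Overall dilution factor = 16.731 × 48.571 × 51.111 × 48.471 × 7.6923 = 1.5486 × 10^7

1.55 × 10^7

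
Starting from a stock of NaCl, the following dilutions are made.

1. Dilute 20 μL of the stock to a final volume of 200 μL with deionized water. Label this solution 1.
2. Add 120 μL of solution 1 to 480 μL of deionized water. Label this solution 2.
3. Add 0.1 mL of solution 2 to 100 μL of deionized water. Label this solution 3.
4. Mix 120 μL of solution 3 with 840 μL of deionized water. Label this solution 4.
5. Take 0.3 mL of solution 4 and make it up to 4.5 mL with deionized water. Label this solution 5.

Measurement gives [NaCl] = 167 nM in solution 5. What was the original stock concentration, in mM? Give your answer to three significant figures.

2.00 mM

Step 1: 20 μL brought to 200 μL → factor 200/20 = 10
Step 2: 120 μL + 480 μL = 600 μL total → factor 600/120 = 5
Step 3: 0.1 mL + 100 μL = 0.2 mL total → factor 0.2/0.1 = 2
Step 4: 120 μL + 840 μL = 960 μL total → factor 960/120 = 8
Step 5: 0.3 mL brought to 4.5 mL → factor 4.5/0.3 = 15
Overall dilution factor = 10 × 5 × 2 × 8 × 15 = 12000
Stock = 167 nM × 12000 = 2.004 × 10^6 nM = 2.00 mM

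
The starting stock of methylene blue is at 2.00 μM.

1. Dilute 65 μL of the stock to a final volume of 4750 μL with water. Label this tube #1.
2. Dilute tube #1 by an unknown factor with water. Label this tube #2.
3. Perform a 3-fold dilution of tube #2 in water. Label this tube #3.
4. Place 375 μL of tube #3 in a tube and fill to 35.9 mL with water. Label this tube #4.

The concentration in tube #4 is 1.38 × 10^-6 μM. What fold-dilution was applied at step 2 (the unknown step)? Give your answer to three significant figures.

Step 1: 65 μL brought to 4750 μL → factor 4750/65 = 73.077
Step 2: unknown factor x
Step 3: 3-fold → factor 3
Step 4: 375 μL brought to 35.9 mL → factor 35900/375 = 95.733
Product of known-step factors = 20988
Overall factor = 2.00 μM / (1.38 × 10^-6 μM) = 1.4493 × 10^6
x = 1.4493 × 10^6 / 20988 = 69.1

69.1-fold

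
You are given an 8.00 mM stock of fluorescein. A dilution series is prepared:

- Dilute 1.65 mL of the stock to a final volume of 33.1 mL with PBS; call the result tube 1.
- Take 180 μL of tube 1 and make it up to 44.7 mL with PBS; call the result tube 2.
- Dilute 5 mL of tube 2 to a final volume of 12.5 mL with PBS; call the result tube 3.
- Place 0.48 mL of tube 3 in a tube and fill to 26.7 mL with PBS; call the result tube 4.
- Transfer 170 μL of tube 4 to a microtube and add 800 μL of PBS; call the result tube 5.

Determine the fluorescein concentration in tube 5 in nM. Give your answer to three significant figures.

Step 1: 1.65 mL brought to 33.1 mL → factor 33.1/1.65 = 20.061
Step 2: 180 μL brought to 44.7 mL → factor 44700/180 = 248.33
Step 3: 5 mL brought to 12.5 mL → factor 12.5/5 = 2.5
Step 4: 0.48 mL brought to 26.7 mL → factor 26.7/0.48 = 55.625
Step 5: 170 μL + 800 μL = 970 μL total → factor 970/170 = 5.7059
Overall dilution factor = 20.061 × 248.33 × 2.5 × 55.625 × 5.7059 = 3.9529 × 10^6
Final = 8.00 mM / 3.9529 × 10^6 = 2.024 × 10^-6 mM = 2.02 nM

2.02 nM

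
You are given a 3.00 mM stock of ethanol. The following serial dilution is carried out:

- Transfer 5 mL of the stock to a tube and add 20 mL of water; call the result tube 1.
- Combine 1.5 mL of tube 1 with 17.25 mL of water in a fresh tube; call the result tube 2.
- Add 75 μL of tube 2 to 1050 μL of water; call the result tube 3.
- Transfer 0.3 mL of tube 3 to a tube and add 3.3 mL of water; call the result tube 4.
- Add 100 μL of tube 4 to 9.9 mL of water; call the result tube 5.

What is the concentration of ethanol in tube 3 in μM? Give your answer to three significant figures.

3.20 μM

Step 1: 5 mL + 20 mL = 25 mL total → factor 25/5 = 5
Step 2: 1.5 mL + 17.25 mL = 18.75 mL total → factor 18.75/1.5 = 12.5
Step 3: 75 μL + 1050 μL = 1125 μL total → factor 1125/75 = 15
Dilution factor through tube 3 = 5 × 12.5 × 15 = 937.5
[tube 3] = 3.00 mM / 937.5 = 0.003200 mM = 3.20 μM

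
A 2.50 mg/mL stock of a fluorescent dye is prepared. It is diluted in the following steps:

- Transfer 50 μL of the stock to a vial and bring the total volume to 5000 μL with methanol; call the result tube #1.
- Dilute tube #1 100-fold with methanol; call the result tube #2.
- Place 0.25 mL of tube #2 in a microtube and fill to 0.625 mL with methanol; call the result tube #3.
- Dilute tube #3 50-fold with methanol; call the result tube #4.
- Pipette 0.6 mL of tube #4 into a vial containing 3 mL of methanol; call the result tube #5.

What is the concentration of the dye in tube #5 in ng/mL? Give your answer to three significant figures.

Step 1: 50 μL brought to 5000 μL → factor 5000/50 = 100
Step 2: 100-fold → factor 100
Step 3: 0.25 mL brought to 0.625 mL → factor 0.625/0.25 = 2.5
Step 4: 50-fold → factor 50
Step 5: 0.6 mL + 3 mL = 3.6 mL total → factor 3.6/0.6 = 6
Overall dilution factor = 100 × 100 × 2.5 × 50 × 6 = 7.5 × 10^6
Final = 2.50 mg/mL / 7.5 × 10^6 = 3.333 × 10^-7 mg/mL = 0.333 ng/mL

0.333 ng/mL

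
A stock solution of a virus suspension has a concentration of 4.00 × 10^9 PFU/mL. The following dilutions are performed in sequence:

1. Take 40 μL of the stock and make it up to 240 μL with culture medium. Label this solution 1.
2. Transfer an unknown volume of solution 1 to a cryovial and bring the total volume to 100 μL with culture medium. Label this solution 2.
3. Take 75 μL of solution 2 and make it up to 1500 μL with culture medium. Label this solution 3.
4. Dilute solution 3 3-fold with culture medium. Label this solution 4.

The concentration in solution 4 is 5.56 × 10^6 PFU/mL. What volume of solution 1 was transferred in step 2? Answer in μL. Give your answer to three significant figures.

50.0 μL

Step 1: 40 μL brought to 240 μL → factor 240/40 = 6
Step 2: v brought to 100 μL → factor = 100 μL/v
Step 3: 75 μL brought to 1500 μL → factor 1500/75 = 20
Step 4: 3-fold → factor 3
Product of known-step factors = 360
Overall factor = 4.00 × 10^9 PFU/mL / (5.56 × 10^6 PFU/mL) = 719.42
Step-2 factor = 719.42 / 360 = 1.9984
v = 100 μL / 1.9984 = 50.0 μL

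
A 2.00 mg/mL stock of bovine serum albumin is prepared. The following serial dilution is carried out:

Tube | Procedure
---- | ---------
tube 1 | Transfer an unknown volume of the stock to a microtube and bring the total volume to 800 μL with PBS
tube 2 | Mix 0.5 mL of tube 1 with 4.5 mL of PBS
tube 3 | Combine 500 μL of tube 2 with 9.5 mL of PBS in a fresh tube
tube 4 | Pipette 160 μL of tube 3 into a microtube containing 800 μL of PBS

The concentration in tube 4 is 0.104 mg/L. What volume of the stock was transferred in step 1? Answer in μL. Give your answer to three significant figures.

49.9 μL

Step 1: v brought to 800 μL → factor = 800 μL/v
Step 2: 0.5 mL + 4.5 mL = 5 mL total → factor 5/0.5 = 10
Step 3: 500 μL + 9.5 mL = 10000 μL total → factor 10000/500 = 20
Step 4: 160 μL + 800 μL = 960 μL total → factor 960/160 = 6
Product of known-step factors = 1200
Overall factor = 2.00 mg/mL / (0.104 mg/L) = 19231
Step-1 factor = 19231 / 1200 = 16.026
v = 800 μL / 16.026 = 49.9 μL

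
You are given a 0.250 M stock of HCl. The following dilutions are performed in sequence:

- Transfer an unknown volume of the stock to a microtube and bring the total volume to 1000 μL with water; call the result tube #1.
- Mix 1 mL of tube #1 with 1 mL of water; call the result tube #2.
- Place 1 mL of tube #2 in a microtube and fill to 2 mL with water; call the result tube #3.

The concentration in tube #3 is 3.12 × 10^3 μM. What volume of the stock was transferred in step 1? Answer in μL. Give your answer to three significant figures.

Step 1: v brought to 1000 μL → factor = 1000 μL/v
Step 2: 1 mL + 1 mL = 2 mL total → factor 2/1 = 2
Step 3: 1 mL brought to 2 mL → factor 2/1 = 2
Product of known-step factors = 4
Overall factor = 0.250 M / (3.12 × 10^3 μM) = 80.128
Step-1 factor = 80.128 / 4 = 20.032
v = 1000 μL / 20.032 = 49.9 μL

49.9 μL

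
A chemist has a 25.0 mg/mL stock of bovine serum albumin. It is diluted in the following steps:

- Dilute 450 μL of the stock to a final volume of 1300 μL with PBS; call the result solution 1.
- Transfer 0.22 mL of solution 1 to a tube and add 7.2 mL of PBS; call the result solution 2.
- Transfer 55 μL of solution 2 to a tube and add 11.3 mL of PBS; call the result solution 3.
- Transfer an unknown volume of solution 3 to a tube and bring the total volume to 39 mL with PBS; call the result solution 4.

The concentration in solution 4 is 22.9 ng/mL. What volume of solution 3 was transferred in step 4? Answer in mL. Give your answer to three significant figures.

Step 1: 450 μL brought to 1300 μL → factor 1300/450 = 2.8889
Step 2: 0.22 mL + 7.2 mL = 7.42 mL total → factor 7.42/0.22 = 33.727
Step 3: 55 μL + 11.3 mL = 11355 μL total → factor 11355/55 = 206.45
Step 4: v brought to 39 mL → factor = 39 mL/v
Product of known-step factors = 20116
Overall factor = 25.0 mg/mL / (22.9 ng/mL) = 1.0917 × 10^6
Step-4 factor = 1.0917 × 10^6 / 20116 = 54.271
v = 39 mL / 54.271 = 0.719 mL

0.719 mL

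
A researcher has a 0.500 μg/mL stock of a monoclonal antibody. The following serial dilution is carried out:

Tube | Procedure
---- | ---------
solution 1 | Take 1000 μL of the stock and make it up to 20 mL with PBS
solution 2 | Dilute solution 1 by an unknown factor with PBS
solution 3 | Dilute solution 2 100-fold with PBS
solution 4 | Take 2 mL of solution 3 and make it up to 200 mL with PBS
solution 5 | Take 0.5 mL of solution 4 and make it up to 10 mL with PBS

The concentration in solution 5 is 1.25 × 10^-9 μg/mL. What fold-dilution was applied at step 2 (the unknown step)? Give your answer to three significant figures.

Step 1: 1000 μL brought to 20 mL → factor 20000/1000 = 20
Step 2: unknown factor x
Step 3: 100-fold → factor 100
Step 4: 2 mL brought to 200 mL → factor 200/2 = 100
Step 5: 0.5 mL brought to 10 mL → factor 10/0.5 = 20
Product of known-step factors = 4 × 10^6
Overall factor = 0.500 μg/mL / (1.25 × 10^-9 μg/mL) = 4 × 10^8
x = 4 × 10^8 / 4 × 10^6 = 100

100-fold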